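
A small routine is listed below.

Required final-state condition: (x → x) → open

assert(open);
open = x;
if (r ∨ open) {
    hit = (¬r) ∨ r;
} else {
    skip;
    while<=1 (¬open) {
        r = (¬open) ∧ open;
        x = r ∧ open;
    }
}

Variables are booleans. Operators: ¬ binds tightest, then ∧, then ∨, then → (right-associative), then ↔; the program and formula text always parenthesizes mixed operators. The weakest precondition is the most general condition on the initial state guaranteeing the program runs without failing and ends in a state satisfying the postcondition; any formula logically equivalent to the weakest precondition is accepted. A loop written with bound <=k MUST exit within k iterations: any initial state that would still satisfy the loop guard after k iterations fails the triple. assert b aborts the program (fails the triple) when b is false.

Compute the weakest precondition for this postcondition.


Working backward. After the program, the postcondition (x → x) → open must hold; in canonical form it is open.
Then branch requires open; else branch requires (¬open) → open.
Before the if: ((r ∨ open) → open) ∧ ((¬(r ∨ open)) → ((¬open) → open))
Before open := x: ((r ∨ x) → x) ∧ ((¬(r ∨ x)) → ((¬x) → x))
Before assert open: open ∧ ((r ∨ x) → x) ∧ ((¬(r ∨ x)) → ((¬x) → x))
Answer: WP = open ∧ ((r ∨ x) → x) ∧ ((¬(r ∨ x)) → ((¬x) → x))


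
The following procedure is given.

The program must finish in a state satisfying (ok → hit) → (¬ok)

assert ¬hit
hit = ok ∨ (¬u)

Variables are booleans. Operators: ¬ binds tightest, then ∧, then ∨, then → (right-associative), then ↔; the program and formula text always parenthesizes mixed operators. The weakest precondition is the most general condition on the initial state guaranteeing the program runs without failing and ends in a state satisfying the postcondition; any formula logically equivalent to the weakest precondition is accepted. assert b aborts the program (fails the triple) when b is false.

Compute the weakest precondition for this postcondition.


Working backward. After the program, (ok → hit) → (¬ok) must hold.
Before hit := ok ∨ (¬u): (ok → (ok ∨ (¬u))) → (¬ok)
Before assert ¬hit: (¬hit) ∧ ((ok → (ok ∨ (¬u))) → (¬ok))
Answer: WP = (¬hit) ∧ ((ok → (ok ∨ (¬u))) → (¬ok))


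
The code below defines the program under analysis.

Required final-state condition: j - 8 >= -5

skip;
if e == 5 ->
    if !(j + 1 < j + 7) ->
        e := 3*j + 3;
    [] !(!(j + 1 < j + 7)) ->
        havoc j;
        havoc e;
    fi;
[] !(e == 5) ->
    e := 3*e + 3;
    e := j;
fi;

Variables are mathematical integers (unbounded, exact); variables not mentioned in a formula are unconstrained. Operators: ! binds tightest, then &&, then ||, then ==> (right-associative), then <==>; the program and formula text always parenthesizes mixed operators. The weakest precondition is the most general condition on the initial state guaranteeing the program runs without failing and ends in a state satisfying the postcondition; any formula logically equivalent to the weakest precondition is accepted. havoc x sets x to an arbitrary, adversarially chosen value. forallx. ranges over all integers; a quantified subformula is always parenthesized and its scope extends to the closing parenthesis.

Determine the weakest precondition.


Working backward. After the program, the postcondition j - 8 >= -5 must hold; in canonical form it is j >= 3.
Then branch requires forall j_1. j_1 >= 3; else branch requires j >= 3.
Before the if: (e == 5 ==> (forall j_1. j_1 >= 3)) && ((!(e == 5)) ==> j >= 3)
Before skip: (e == 5 ==> (forall j_1. j_1 >= 3)) && ((!(e == 5)) ==> j >= 3)
Answer: WP = (e == 5 ==> (forall j_1. j_1 >= 3)) && ((!(e == 5)) ==> j >= 3)


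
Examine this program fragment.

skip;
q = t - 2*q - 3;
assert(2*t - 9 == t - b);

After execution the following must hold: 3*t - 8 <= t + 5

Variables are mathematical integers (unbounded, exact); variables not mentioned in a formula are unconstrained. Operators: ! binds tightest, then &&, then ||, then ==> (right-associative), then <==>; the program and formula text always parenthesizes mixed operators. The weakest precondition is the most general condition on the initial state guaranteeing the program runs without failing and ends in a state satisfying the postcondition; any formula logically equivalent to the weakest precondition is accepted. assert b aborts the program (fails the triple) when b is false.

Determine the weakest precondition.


Working backward. After the program, the postcondition 3*t - 8 <= t + 5 must hold; in canonical form it is 2*t <= 13.
Before assert 2*t - 9 == t - b: b + t == 9 && 2*t <= 13
Before q := t - 2*q - 3: b + t == 9 && 2*t <= 13
Before skip: b + t == 9 && 2*t <= 13
Answer: WP = b + t == 9 && 2*t <= 13


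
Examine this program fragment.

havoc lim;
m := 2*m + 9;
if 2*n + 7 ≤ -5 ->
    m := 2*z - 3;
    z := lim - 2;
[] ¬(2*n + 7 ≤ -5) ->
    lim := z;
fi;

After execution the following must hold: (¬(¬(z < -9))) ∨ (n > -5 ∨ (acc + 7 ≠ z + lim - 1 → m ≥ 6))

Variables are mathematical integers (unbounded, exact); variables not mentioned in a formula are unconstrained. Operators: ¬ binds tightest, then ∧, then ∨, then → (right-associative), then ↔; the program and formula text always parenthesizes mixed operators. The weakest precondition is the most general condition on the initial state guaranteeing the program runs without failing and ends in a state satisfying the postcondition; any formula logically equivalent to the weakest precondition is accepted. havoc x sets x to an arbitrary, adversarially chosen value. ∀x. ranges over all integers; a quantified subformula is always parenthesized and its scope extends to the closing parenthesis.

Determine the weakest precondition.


Working backward. After the program, the postcondition (¬(¬(z < -9))) ∨ (n > -5 ∨ (acc + 7 ≠ z + lim - 1 → m ≥ 6)) must hold; in canonical form it is z < -9 ∨ n > -5 ∨ (acc ≠ lim + z - 8 → m ≥ 6).
Then branch requires lim < -7 ∨ n > -5 ∨ (acc ≠ 2*lim - 10 → 2*z ≥ 9); else branch requires z < -9 ∨ n > -5 ∨ (acc ≠ 2*z - 8 → m ≥ 6).
Before the if: (2*n ≤ -12 → (lim < -7 ∨ n > -5 ∨ (acc ≠ 2*lim - 10 → 2*z ≥ 9))) ∧ ((¬(2*n ≤ -12)) → (z < -9 ∨ n > -5 ∨ (acc ≠ 2*z - 8 → m ≥ 6)))
Before m := 2*m + 9: (2*n ≤ -12 → (lim < -7 ∨ n > -5 ∨ (acc ≠ 2*lim - 10 → 2*z ≥ 9))) ∧ ((¬(2*n ≤ -12)) → (z < -9 ∨ n > -5 ∨ (acc ≠ 2*z - 8 → 2*m ≥ -3)))
Before havoc lim: ∀lim_1. ((2*n ≤ -12 → (lim_1 < -7 ∨ n > -5 ∨ (acc ≠ 2*lim_1 - 10 → 2*z ≥ 9))) ∧ ((¬(2*n ≤ -12)) → (z < -9 ∨ n > -5 ∨ (acc ≠ 2*z - 8 → 2*m ≥ -3))))
Answer: WP = ∀lim_1. ((2*n ≤ -12 → (lim_1 < -7 ∨ n > -5 ∨ (acc ≠ 2*lim_1 - 10 → 2*z ≥ 9))) ∧ ((¬(2*n ≤ -12)) → (z < -9 ∨ n > -5 ∨ (acc ≠ 2*z - 8 → 2*m ≥ -3))))


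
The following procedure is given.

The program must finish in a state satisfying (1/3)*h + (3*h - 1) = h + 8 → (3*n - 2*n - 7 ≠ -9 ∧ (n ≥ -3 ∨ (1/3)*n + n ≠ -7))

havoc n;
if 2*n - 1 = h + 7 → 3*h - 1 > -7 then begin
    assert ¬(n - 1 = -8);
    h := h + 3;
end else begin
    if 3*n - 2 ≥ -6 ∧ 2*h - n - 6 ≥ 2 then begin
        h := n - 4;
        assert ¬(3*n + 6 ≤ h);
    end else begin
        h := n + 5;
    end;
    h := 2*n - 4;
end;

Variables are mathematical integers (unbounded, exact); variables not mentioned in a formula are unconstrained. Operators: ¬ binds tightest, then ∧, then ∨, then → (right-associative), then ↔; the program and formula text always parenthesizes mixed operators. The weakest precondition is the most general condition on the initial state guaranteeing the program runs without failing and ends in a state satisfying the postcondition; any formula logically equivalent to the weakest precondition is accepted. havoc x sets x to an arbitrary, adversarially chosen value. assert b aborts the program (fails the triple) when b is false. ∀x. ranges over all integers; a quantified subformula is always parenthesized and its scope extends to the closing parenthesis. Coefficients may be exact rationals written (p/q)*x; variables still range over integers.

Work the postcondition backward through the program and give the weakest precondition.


Working backward. After the program, the postcondition (1/3)*h + (3*h - 1) = h + 8 → (3*n - 2*n - 7 ≠ -9 ∧ (n ≥ -3 ∨ (1/3)*n + n ≠ -7)) must hold; in canonical form it is (7/3)*h = 9 → (n ≠ -2 ∧ (n ≥ -3 ∨ (4/3)*n ≠ -7)).
Then branch requires (¬(n = -7)) ∧ ((7/3)*h = 2 → (n ≠ -2 ∧ (n ≥ -3 ∨ (4/3)*n ≠ -7))); else branch requires ((3*n ≥ -4 ∧ 2*h ≥ n + 8) → ((¬(2*n ≤ -10)) ∧ ((14/3)*n = 55/3 → (n ≠ -2 ∧ (n ≥ -3 ∨ (4/3)*n ≠ -7))))) ∧ ((¬(3*n ≥ -4 ∧ 2*h ≥ n + 8)) → ((14/3)*n = 55/3 → (n ≠ -2 ∧ (n ≥ -3 ∨ (4/3)*n ≠ -7)))).
Before the if: ((2*n = h + 8 → 3*h > -6) → ((¬(n = -7)) ∧ ((7/3)*h = 2 → (n ≠ -2 ∧ (n ≥ -3 ∨ (4/3)*n ≠ -7))))) ∧ ((¬(2*n = h + 8 → 3*h > -6)) → (((3*n ≥ -4 ∧ 2*h ≥ n + 8) → ((¬(2*n ≤ -10)) ∧ ((14/3)*n = 55/3 → (n ≠ -2 ∧ (n ≥ -3 ∨ (4/3)*n ≠ -7))))) ∧ ((¬(3*n ≥ -4 ∧ 2*h ≥ n + 8)) → ((14/3)*n = 55/3 → (n ≠ -2 ∧ (n ≥ -3 ∨ (4/3)*n ≠ -7))))))
Before havoc n: ∀n_1. (((2*n_1 = h + 8 → 3*h > -6) → ((¬(n_1 = -7)) ∧ ((7/3)*h = 2 → (n_1 ≠ -2 ∧ (n_1 ≥ -3 ∨ (4/3)*n_1 ≠ -7))))) ∧ ((¬(2*n_1 = h + 8 → 3*h > -6)) → (((3*n_1 ≥ -4 ∧ 2*h ≥ n_1 + 8) → ((¬(2*n_1 ≤ -10)) ∧ ((14/3)*n_1 = 55/3 → (n_1 ≠ -2 ∧ (n_1 ≥ -3 ∨ (4/3)*n_1 ≠ -7))))) ∧ ((¬(3*n_1 ≥ -4 ∧ 2*h ≥ n_1 + 8)) → ((14/3)*n_1 = 55/3 → (n_1 ≠ -2 ∧ (n_1 ≥ -3 ∨ (4/3)*n_1 ≠ -7)))))))
Answer: WP = ∀n_1. (((2*n_1 = h + 8 → 3*h > -6) → ((¬(n_1 = -7)) ∧ ((7/3)*h = 2 → (n_1 ≠ -2 ∧ (n_1 ≥ -3 ∨ (4/3)*n_1 ≠ -7))))) ∧ ((¬(2*n_1 = h + 8 → 3*h > -6)) → (((3*n_1 ≥ -4 ∧ 2*h ≥ n_1 + 8) → ((¬(2*n_1 ≤ -10)) ∧ ((14/3)*n_1 = 55/3 → (n_1 ≠ -2 ∧ (n_1 ≥ -3 ∨ (4/3)*n_1 ≠ -7))))) ∧ ((¬(3*n_1 ≥ -4 ∧ 2*h ≥ n_1 + 8)) → ((14/3)*n_1 = 55/3 → (n_1 ≠ -2 ∧ (n_1 ≥ -3 ∨ (4/3)*n_1 ≠ -7)))))))


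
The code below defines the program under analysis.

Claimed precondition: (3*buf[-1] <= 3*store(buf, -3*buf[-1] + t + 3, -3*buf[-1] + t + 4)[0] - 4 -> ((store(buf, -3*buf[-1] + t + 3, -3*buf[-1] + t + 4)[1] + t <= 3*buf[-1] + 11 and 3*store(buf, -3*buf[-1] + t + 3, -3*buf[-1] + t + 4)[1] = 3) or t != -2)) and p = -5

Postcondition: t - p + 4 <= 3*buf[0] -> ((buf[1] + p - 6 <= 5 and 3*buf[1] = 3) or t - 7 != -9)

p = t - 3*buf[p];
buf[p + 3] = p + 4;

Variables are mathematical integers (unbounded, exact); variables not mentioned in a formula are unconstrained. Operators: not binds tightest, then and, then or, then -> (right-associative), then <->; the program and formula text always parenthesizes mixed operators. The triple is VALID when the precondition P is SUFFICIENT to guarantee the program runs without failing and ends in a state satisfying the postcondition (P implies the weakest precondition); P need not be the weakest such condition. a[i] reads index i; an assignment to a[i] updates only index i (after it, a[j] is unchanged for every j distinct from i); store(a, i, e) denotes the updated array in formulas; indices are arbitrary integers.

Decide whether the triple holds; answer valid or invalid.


Working backward. After the program, the postcondition t - p + 4 <= 3*buf[0] -> ((buf[1] + p - 6 <= 5 and 3*buf[1] = 3) or t - 7 != -9) must hold; in canonical form it is t <= 3*buf[0] + p - 4 -> ((buf[1] + p <= 11 and 3*buf[1] = 3) or t != -2).
Before buf[p + 3] := p + 4: t <= 3*store(buf, p + 3, p + 4)[0] + p - 4 -> ((store(buf, p + 3, p + 4)[1] + p <= 11 and 3*store(buf, p + 3, p + 4)[1] = 3) or t != -2)
Before p := t - 3*buf[p]: 3*buf[p] <= 3*store(buf, -3*buf[p] + t + 3, -3*buf[p] + t + 4)[0] - 4 -> ((store(buf, -3*buf[p] + t + 3, -3*buf[p] + t + 4)[1] + t <= 3*buf[p] + 11 and 3*store(buf, -3*buf[p] + t + 3, -3*buf[p] + t + 4)[1] = 3) or t != -2)
The weakest precondition is 3*buf[p] <= 3*store(buf, -3*buf[p] + t + 3, -3*buf[p] + t + 4)[0] - 4 -> ((store(buf, -3*buf[p] + t + 3, -3*buf[p] + t + 4)[1] + t <= 3*buf[p] + 11 and 3*store(buf, -3*buf[p] + t + 3, -3*buf[p] + t + 4)[1] = 3) or t != -2).
Check whether (3*buf[-1] <= 3*store(buf, -3*buf[-1] + t + 3, -3*buf[-1] + t + 4)[0] - 4 -> ((store(buf, -3*buf[-1] + t + 3, -3*buf[-1] + t + 4)[1] + t <= 3*buf[-1] + 11 and 3*store(buf, -3*buf[-1] + t + 3, -3*buf[-1] + t + 4)[1] = 3) or t != -2)) and p = -5 implies it.
Countermodel: at the initial state buf = {[-118568] = 3, [-83183] = 3, [-5] = 27728, [-1] = 39523, [0] = 27730, [1] = 9, elsewhere 3}, p = -5, t = -2, the precondition holds but the weakest precondition fails.
Answer: invalid


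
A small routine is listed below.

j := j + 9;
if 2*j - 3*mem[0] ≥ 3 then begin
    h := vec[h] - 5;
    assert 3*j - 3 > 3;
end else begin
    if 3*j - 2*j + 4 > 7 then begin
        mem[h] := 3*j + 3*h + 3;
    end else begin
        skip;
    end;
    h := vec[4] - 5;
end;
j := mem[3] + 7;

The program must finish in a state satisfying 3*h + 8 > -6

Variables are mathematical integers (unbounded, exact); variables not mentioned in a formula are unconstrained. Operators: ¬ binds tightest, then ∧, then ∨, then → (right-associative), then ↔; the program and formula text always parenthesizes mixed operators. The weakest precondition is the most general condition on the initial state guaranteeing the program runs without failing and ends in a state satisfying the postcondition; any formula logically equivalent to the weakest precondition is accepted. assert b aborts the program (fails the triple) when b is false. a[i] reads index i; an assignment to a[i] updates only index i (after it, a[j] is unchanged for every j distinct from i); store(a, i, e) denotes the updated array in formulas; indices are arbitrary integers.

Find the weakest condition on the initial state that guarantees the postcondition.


Working backward. After the program, the postcondition 3*h + 8 > -6 must hold; in canonical form it is 3*h > -14.
Before j := mem[3] + 7: 3*h > -14
Then branch requires 3*j > 6 ∧ 3*vec[h] > 1; else branch requires (j > 3 → 3*vec[4] > 1) ∧ ((¬(j > 3)) → 3*vec[4] > 1).
Before the if: (2*j ≥ 3*mem[0] + 3 → (3*j > 6 ∧ 3*vec[h] > 1)) ∧ ((¬(2*j ≥ 3*mem[0] + 3)) → ((j > 3 → 3*vec[4] > 1) ∧ ((¬(j > 3)) → 3*vec[4] > 1)))
Before j := j + 9: (2*j ≥ 3*mem[0] - 15 → (3*j > -21 ∧ 3*vec[h] > 1)) ∧ ((¬(2*j ≥ 3*mem[0] - 15)) → ((j > -6 → 3*vec[4] > 1) ∧ ((¬(j > -6)) → 3*vec[4] > 1)))
Answer: WP = (2*j ≥ 3*mem[0] - 15 → (3*j > -21 ∧ 3*vec[h] > 1)) ∧ ((¬(2*j ≥ 3*mem[0] - 15)) → ((j > -6 → 3*vec[4] > 1) ∧ ((¬(j > -6)) → 3*vec[4] > 1)))


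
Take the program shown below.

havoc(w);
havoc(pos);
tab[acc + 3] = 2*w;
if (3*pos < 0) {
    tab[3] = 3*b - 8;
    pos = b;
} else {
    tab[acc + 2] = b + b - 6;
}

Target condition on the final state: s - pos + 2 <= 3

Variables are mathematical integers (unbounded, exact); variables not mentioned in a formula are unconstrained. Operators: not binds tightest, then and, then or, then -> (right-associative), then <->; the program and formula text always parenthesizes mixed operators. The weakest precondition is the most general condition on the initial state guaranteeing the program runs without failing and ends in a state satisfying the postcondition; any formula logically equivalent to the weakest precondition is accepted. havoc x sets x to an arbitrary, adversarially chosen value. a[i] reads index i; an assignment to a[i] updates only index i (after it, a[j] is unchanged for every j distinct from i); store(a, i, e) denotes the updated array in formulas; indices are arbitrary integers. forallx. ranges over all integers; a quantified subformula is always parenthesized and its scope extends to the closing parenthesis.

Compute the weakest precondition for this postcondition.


Working backward. After the program, the postcondition s - pos + 2 <= 3 must hold; in canonical form it is s <= pos + 1.
Then branch requires s <= b + 1; else branch requires s <= pos + 1.
Before the if: (3*pos < 0 -> s <= b + 1) and ((not (3*pos < 0)) -> s <= pos + 1)
Before tab[acc + 3] := 2*w: (3*pos < 0 -> s <= b + 1) and ((not (3*pos < 0)) -> s <= pos + 1)
Before havoc pos: forall pos_1. ((3*pos_1 < 0 -> s <= b + 1) and ((not (3*pos_1 < 0)) -> s <= pos_1 + 1))
Before havoc w: forall pos_1. ((3*pos_1 < 0 -> s <= b + 1) and ((not (3*pos_1 < 0)) -> s <= pos_1 + 1))
Answer: WP = forall pos_1. ((3*pos_1 < 0 -> s <= b + 1) and ((not (3*pos_1 < 0)) -> s <= pos_1 + 1))


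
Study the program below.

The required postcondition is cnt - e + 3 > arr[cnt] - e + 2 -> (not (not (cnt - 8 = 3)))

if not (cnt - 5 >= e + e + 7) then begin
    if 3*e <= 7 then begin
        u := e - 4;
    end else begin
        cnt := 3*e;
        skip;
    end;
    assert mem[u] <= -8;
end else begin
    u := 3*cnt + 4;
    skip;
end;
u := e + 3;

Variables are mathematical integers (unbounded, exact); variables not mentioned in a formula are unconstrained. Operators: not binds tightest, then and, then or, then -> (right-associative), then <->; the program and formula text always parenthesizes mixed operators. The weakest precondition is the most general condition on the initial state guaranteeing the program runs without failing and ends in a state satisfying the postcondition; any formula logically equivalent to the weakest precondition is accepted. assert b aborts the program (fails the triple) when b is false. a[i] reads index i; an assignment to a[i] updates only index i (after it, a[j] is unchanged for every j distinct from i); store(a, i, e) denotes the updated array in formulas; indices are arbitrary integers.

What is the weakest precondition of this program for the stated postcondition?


Working backward. After the program, the postcondition cnt - e + 3 > arr[cnt] - e + 2 -> (not (not (cnt - 8 = 3))) must hold; in canonical form it is cnt > arr[cnt] - 1 -> cnt = 11.
Before u := e + 3: cnt > arr[cnt] - 1 -> cnt = 11
Then branch requires (3*e <= 7 -> (mem[e - 4] <= -8 and (cnt > arr[cnt] - 1 -> cnt = 11))) and ((not (3*e <= 7)) -> (mem[u] <= -8 and (3*e > arr[3*e] - 1 -> 3*e = 11))); else branch requires cnt > arr[cnt] - 1 -> cnt = 11.
Before the if: ((not (cnt >= 2*e + 12)) -> ((3*e <= 7 -> (mem[e - 4] <= -8 and (cnt > arr[cnt] - 1 -> cnt = 11))) and ((not (3*e <= 7)) -> (mem[u] <= -8 and (3*e > arr[3*e] - 1 -> 3*e = 11))))) and (cnt >= 2*e + 12 -> (cnt > arr[cnt] - 1 -> cnt = 11))
Answer: WP = ((not (cnt >= 2*e + 12)) -> ((3*e <= 7 -> (mem[e - 4] <= -8 and (cnt > arr[cnt] - 1 -> cnt = 11))) and ((not (3*e <= 7)) -> (mem[u] <= -8 and (3*e > arr[3*e] - 1 -> 3*e = 11))))) and (cnt >= 2*e + 12 -> (cnt > arr[cnt] - 1 -> cnt = 11))


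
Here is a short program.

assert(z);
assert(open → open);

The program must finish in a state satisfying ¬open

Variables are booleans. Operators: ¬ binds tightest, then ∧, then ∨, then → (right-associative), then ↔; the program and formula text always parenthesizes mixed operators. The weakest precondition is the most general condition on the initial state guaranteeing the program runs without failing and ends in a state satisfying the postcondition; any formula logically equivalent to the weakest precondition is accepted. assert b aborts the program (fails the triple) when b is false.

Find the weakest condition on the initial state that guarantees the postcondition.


Working backward. After the program, ¬open must hold.
Before assert open → open: ¬open
Before assert z: z ∧ (¬open)
Answer: WP = z ∧ (¬open)


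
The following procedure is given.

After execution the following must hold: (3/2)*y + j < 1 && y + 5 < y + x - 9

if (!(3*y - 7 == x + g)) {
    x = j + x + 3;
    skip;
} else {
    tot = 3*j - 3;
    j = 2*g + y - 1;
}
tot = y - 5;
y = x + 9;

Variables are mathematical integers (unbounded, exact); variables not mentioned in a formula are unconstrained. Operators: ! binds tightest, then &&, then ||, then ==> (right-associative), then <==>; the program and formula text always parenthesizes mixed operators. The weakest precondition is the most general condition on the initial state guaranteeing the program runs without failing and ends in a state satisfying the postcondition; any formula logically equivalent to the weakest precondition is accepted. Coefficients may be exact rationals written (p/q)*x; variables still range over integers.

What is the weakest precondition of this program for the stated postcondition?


Working backward. After the program, the postcondition (3/2)*y + j < 1 && y + 5 < y + x - 9 must hold; in canonical form it is j + (3/2)*y < 1 && x > 14.
Before y := x + 9: j + (3/2)*x < -25/2 && x > 14
Before tot := y - 5: j + (3/2)*x < -25/2 && x > 14
Then branch requires (5/2)*j + (3/2)*x < -17 && j + x > 11; else branch requires 2*g + (3/2)*x + y < -23/2 && x > 14.
Before the if: ((!(3*y == g + x + 7)) ==> ((5/2)*j + (3/2)*x < -17 && j + x > 11)) && (3*y == g + x + 7 ==> (2*g + (3/2)*x + y < -23/2 && x > 14))
Answer: WP = ((!(3*y == g + x + 7)) ==> ((5/2)*j + (3/2)*x < -17 && j + x > 11)) && (3*y == g + x + 7 ==> (2*g + (3/2)*x + y < -23/2 && x > 14))


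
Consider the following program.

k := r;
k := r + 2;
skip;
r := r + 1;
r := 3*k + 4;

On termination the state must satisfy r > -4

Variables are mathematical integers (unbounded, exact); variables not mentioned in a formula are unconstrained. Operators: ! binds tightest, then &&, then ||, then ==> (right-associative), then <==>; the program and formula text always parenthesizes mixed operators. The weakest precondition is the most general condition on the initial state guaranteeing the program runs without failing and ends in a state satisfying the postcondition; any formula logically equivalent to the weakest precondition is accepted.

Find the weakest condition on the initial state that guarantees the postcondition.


Working backward. After the program, r > -4 must hold.
Before r := 3*k + 4: 3*k > -8
Before r := r + 1: 3*k > -8
Before skip: 3*k > -8
Before k := r + 2: 3*r > -14
Before k := r: 3*r > -14
Answer: WP = 3*r > -14


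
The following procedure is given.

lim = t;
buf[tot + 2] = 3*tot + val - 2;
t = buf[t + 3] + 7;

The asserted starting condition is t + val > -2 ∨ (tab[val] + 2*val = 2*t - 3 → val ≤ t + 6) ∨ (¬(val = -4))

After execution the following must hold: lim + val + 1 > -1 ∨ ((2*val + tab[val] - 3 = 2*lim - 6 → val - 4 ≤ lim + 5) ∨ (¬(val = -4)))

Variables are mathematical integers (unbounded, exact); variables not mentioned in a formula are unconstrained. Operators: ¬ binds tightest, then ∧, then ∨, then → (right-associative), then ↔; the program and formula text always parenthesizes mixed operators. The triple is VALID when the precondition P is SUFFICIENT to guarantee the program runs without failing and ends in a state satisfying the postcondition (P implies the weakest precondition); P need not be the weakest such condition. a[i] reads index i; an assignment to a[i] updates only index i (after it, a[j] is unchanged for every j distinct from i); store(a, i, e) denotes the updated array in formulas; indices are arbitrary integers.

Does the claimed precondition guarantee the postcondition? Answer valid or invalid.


Working backward. After the program, the postcondition lim + val + 1 > -1 ∨ ((2*val + tab[val] - 3 = 2*lim - 6 → val - 4 ≤ lim + 5) ∨ (¬(val = -4))) must hold; in canonical form it is lim + val > -2 ∨ (tab[val] + 2*val = 2*lim - 3 → val ≤ lim + 9) ∨ (¬(val = -4)).
Before t := buf[t + 3] + 7: lim + val > -2 ∨ (tab[val] + 2*val = 2*lim - 3 → val ≤ lim + 9) ∨ (¬(val = -4))
Before buf[tot + 2] := 3*tot + val - 2: lim + val > -2 ∨ (tab[val] + 2*val = 2*lim - 3 → val ≤ lim + 9) ∨ (¬(val = -4))
Before lim := t: t + val > -2 ∨ (tab[val] + 2*val = 2*t - 3 → val ≤ t + 9) ∨ (¬(val = -4))
The weakest precondition is t + val > -2 ∨ (tab[val] + 2*val = 2*t - 3 → val ≤ t + 9) ∨ (¬(val = -4)).
Check whether t + val > -2 ∨ (tab[val] + 2*val = 2*t - 3 → val ≤ t + 6) ∨ (¬(val = -4)) implies it.
Every state satisfying the precondition satisfies the weakest precondition: the implication holds.
Answer: valid


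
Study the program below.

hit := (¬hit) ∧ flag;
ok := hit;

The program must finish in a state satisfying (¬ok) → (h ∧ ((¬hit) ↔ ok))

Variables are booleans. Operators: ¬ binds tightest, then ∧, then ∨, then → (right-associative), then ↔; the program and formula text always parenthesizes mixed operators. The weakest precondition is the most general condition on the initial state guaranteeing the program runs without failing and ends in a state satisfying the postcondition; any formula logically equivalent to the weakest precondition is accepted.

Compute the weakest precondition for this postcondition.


Working backward. After the program, (¬ok) → (h ∧ ((¬hit) ↔ ok)) must hold.
Before ok := hit: (¬hit) → (h ∧ ((¬hit) ↔ hit))
Before hit := (¬hit) ∧ flag: (¬((¬hit) ∧ flag)) → (h ∧ ((¬((¬hit) ∧ flag)) ↔ ((¬hit) ∧ flag)))
Answer: WP = (¬((¬hit) ∧ flag)) → (h ∧ ((¬((¬hit) ∧ flag)) ↔ ((¬hit) ∧ flag)))


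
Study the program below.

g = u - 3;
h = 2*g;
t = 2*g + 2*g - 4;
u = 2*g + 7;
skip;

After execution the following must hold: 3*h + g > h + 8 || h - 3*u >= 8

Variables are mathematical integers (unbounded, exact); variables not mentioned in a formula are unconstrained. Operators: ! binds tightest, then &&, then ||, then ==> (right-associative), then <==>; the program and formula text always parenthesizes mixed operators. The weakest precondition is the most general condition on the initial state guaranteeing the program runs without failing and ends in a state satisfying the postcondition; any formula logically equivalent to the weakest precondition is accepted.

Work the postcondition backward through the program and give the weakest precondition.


Working backward. After the program, the postcondition 3*h + g > h + 8 || h - 3*u >= 8 must hold; in canonical form it is g + 2*h > 8 || h >= 3*u + 8.
Before skip: g + 2*h > 8 || h >= 3*u + 8
Before u := 2*g + 7: g + 2*h > 8 || h >= 6*g + 29
Before t := 2*g + 2*g - 4: g + 2*h > 8 || h >= 6*g + 29
Before h := 2*g: 5*g > 8 || 4*g <= -29
Before g := u - 3: 5*u > 23 || 4*u <= -17
Answer: WP = 5*u > 23 || 4*u <= -17


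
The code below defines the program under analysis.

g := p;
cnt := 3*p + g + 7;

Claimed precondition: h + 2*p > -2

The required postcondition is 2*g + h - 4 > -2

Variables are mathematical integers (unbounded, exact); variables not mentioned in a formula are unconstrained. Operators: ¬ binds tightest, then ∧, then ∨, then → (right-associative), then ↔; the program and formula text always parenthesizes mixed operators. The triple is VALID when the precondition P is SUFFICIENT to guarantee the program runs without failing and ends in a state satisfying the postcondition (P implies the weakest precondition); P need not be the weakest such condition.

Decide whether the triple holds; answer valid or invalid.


Working backward. After the program, the postcondition 2*g + h - 4 > -2 must hold; in canonical form it is 2*g + h > 2.
Before cnt := 3*p + g + 7: 2*g + h > 2
Before g := p: h + 2*p > 2
The weakest precondition is h + 2*p > 2.
Check whether h + 2*p > -2 implies it.
Countermodel: at the initial state h = -1, p = 0, the precondition holds but the weakest precondition fails.
Answer: invalid


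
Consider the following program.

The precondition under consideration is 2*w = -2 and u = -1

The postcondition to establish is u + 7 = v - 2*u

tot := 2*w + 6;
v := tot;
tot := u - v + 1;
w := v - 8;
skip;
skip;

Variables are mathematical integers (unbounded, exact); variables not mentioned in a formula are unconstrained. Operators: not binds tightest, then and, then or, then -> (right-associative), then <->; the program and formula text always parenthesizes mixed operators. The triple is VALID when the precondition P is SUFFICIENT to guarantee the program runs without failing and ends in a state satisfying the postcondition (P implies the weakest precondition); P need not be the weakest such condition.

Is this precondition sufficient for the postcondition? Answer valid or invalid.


Working backward. After the program, the postcondition u + 7 = v - 2*u must hold; in canonical form it is 3*u = v - 7.
Before skip: 3*u = v - 7
Before skip: 3*u = v - 7
Before w := v - 8: 3*u = v - 7
Before tot := u - v + 1: 3*u = v - 7
Before v := tot: 3*u = tot - 7
Before tot := 2*w + 6: 3*u = 2*w - 1
The weakest precondition is 3*u = 2*w - 1.
Check whether 2*w = -2 and u = -1 implies it.
Every state satisfying the precondition satisfies the weakest precondition: the implication holds.
Answer: valid


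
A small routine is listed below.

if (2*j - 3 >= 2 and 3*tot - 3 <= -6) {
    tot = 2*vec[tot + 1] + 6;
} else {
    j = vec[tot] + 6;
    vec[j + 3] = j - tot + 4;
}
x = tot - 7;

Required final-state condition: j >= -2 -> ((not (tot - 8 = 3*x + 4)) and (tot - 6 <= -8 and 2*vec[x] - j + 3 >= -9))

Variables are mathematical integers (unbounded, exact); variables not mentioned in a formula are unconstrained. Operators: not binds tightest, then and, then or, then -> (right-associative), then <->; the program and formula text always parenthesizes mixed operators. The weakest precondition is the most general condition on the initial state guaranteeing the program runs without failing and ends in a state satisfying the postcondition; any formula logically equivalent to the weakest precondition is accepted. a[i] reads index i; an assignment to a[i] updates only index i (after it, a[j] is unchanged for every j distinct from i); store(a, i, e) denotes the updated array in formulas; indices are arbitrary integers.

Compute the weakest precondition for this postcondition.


Working backward. After the program, the postcondition j >= -2 -> ((not (tot - 8 = 3*x + 4)) and (tot - 6 <= -8 and 2*vec[x] - j + 3 >= -9)) must hold; in canonical form it is j >= -2 -> ((not (tot = 3*x + 12)) and tot <= -2 and 2*vec[x] >= j - 12).
Before x := tot - 7: j >= -2 -> ((not (2*tot = 9)) and tot <= -2 and 2*vec[tot - 7] >= j - 12)
Then branch requires j >= -2 -> ((not (4*vec[tot + 1] = -3)) and 2*vec[tot + 1] <= -8 and 2*vec[2*vec[tot + 1] - 1] >= j - 12); else branch requires vec[tot] >= -8 -> ((not (2*tot = 9)) and tot <= -2 and 2*store(vec, vec[tot] + 9, vec[tot] - tot + 10)[tot - 7] >= vec[tot] - 6).
Before the if: ((2*j >= 5 and 3*tot <= -3) -> (j >= -2 -> ((not (4*vec[tot + 1] = -3)) and 2*vec[tot + 1] <= -8 and 2*vec[2*vec[tot + 1] - 1] >= j - 12))) and ((not (2*j >= 5 and 3*tot <= -3)) -> (vec[tot] >= -8 -> ((not (2*tot = 9)) and tot <= -2 and 2*store(vec, vec[tot] + 9, vec[tot] - tot + 10)[tot - 7] >= vec[tot] - 6)))
Answer: WP = ((2*j >= 5 and 3*tot <= -3) -> (j >= -2 -> ((not (4*vec[tot + 1] = -3)) and 2*vec[tot + 1] <= -8 and 2*vec[2*vec[tot + 1] - 1] >= j - 12))) and ((not (2*j >= 5 and 3*tot <= -3)) -> (vec[tot] >= -8 -> ((not (2*tot = 9)) and tot <= -2 and 2*store(vec, vec[tot] + 9, vec[tot] - tot + 10)[tot - 7] >= vec[tot] - 6)))


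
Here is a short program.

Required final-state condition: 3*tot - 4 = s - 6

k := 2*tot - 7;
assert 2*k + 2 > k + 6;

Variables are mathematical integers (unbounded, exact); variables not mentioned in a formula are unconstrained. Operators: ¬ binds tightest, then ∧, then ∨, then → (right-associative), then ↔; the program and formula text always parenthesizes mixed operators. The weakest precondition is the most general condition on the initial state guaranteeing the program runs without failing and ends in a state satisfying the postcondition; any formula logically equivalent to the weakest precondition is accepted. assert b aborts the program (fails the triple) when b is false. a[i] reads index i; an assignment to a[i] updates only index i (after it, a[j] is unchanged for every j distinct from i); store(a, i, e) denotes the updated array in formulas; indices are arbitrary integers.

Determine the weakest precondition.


Working backward. After the program, the postcondition 3*tot - 4 = s - 6 must hold; in canonical form it is 3*tot = s - 2.
Before assert 2*k + 2 > k + 6: k > 4 ∧ 3*tot = s - 2
Before k := 2*tot - 7: 2*tot > 11 ∧ 3*tot = s - 2
Answer: WP = 2*tot > 11 ∧ 3*tot = s - 2


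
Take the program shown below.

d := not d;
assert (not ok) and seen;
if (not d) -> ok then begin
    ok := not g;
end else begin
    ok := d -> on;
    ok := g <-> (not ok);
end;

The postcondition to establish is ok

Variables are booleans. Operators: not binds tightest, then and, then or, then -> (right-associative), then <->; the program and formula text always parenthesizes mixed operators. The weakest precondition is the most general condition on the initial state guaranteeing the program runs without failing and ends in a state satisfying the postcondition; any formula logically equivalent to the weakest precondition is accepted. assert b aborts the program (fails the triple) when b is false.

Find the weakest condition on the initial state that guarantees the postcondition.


Working backward. After the program, ok must hold.
Then branch requires not g; else branch requires g <-> (not (d -> on)).
Before the if: (((not d) -> ok) -> (not g)) and ((not ((not d) -> ok)) -> (g <-> (not (d -> on))))
Before assert (not ok) and seen: (not ok) and seen and (((not d) -> ok) -> (not g)) and ((not ((not d) -> ok)) -> (g <-> (not (d -> on))))
Before d := not d: (not ok) and seen and ((d -> ok) -> (not g)) and ((not (d -> ok)) -> (g <-> (not ((not d) -> on))))
Answer: WP = (not ok) and seen and ((d -> ok) -> (not g)) and ((not (d -> ok)) -> (g <-> (not ((not d) -> on))))


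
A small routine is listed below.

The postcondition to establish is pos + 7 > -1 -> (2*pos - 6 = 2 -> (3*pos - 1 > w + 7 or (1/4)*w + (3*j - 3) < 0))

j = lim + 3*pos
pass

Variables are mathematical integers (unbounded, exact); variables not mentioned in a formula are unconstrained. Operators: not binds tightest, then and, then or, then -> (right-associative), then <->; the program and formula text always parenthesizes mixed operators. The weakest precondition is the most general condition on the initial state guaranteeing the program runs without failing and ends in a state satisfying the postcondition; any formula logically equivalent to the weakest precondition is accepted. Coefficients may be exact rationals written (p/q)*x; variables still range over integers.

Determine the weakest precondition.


Working backward. After the program, the postcondition pos + 7 > -1 -> (2*pos - 6 = 2 -> (3*pos - 1 > w + 7 or (1/4)*w + (3*j - 3) < 0)) must hold; in canonical form it is pos > -8 -> (2*pos = 8 -> (3*pos > w + 8 or 3*j + (1/4)*w < 3)).
Before skip: pos > -8 -> (2*pos = 8 -> (3*pos > w + 8 or 3*j + (1/4)*w < 3))
Before j := lim + 3*pos: pos > -8 -> (2*pos = 8 -> (3*pos > w + 8 or 3*lim + 9*pos + (1/4)*w < 3))
Answer: WP = pos > -8 -> (2*pos = 8 -> (3*pos > w + 8 or 3*lim + 9*pos + (1/4)*w < 3))


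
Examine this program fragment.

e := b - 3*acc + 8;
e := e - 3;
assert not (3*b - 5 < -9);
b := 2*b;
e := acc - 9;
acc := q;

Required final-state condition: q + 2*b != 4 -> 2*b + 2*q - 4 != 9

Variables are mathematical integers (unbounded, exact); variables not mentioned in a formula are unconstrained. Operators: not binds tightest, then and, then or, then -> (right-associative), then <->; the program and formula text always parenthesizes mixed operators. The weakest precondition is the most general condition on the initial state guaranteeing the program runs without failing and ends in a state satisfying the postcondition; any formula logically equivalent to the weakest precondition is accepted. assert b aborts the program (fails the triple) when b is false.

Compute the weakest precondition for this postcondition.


Working backward. After the program, the postcondition q + 2*b != 4 -> 2*b + 2*q - 4 != 9 must hold; in canonical form it is 2*b + q != 4 -> 2*b + 2*q != 13.
Before acc := q: 2*b + q != 4 -> 2*b + 2*q != 13
Before e := acc - 9: 2*b + q != 4 -> 2*b + 2*q != 13
Before b := 2*b: 4*b + q != 4 -> 4*b + 2*q != 13
Before assert not (3*b - 5 < -9): (not (3*b < -4)) and (4*b + q != 4 -> 4*b + 2*q != 13)
Before e := e - 3: (not (3*b < -4)) and (4*b + q != 4 -> 4*b + 2*q != 13)
Before e := b - 3*acc + 8: (not (3*b < -4)) and (4*b + q != 4 -> 4*b + 2*q != 13)
Answer: WP = (not (3*b < -4)) and (4*b + q != 4 -> 4*b + 2*q != 13)


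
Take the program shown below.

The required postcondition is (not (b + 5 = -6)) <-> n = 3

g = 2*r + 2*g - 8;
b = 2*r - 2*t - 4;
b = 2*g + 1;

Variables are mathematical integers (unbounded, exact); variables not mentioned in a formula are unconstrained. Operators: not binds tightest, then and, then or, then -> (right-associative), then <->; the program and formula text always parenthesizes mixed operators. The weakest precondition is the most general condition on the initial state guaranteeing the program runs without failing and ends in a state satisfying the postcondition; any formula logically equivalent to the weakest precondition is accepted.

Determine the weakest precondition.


Working backward. After the program, the postcondition (not (b + 5 = -6)) <-> n = 3 must hold; in canonical form it is (not (b = -11)) <-> n = 3.
Before b := 2*g + 1: (not (2*g = -12)) <-> n = 3
Before b := 2*r - 2*t - 4: (not (2*g = -12)) <-> n = 3
Before g := 2*r + 2*g - 8: (not (4*g + 4*r = 4)) <-> n = 3
Answer: WP = (not (4*g + 4*r = 4)) <-> n = 3


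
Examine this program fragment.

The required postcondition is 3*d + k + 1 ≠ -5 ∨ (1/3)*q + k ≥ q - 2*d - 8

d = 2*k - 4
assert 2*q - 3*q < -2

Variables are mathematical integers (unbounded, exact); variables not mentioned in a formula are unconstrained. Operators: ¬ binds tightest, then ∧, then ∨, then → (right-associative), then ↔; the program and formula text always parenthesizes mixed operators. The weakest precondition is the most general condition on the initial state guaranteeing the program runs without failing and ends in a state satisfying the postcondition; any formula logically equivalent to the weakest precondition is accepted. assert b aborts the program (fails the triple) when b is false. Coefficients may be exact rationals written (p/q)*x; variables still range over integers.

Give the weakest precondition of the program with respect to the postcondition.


Working backward. After the program, the postcondition 3*d + k + 1 ≠ -5 ∨ (1/3)*q + k ≥ q - 2*d - 8 must hold; in canonical form it is 3*d + k ≠ -6 ∨ 2*d + k ≥ (2/3)*q - 8.
Before assert 2*q - 3*q < -2: q > 2 ∧ (3*d + k ≠ -6 ∨ 2*d + k ≥ (2/3)*q - 8)
Before d := 2*k - 4: q > 2 ∧ (7*k ≠ 6 ∨ 5*k ≥ (2/3)*q)
Answer: WP = q > 2 ∧ (7*k ≠ 6 ∨ 5*k ≥ (2/3)*q)


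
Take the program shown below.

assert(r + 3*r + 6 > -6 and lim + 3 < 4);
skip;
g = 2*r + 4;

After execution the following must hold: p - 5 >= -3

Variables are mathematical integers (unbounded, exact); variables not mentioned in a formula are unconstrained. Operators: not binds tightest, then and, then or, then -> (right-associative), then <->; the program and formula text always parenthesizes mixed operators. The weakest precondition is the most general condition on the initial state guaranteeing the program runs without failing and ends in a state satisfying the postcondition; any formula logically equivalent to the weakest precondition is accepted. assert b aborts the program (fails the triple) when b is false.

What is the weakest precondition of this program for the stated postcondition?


Working backward. After the program, the postcondition p - 5 >= -3 must hold; in canonical form it is p >= 2.
Before g := 2*r + 4: p >= 2
Before skip: p >= 2
Before assert r + 3*r + 6 > -6 and lim + 3 < 4: 4*r > -12 and lim < 1 and p >= 2
Answer: WP = 4*r > -12 and lim < 1 and p >= 2


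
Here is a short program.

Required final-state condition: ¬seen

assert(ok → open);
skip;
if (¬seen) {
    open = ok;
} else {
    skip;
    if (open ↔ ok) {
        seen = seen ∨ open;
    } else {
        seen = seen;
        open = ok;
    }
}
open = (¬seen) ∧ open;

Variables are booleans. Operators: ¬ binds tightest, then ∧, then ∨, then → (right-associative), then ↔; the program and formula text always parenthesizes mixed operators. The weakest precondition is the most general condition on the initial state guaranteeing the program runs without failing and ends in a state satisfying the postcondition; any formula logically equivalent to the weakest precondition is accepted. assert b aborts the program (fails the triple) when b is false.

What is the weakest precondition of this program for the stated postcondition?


Working backward. After the program, ¬seen must hold.
Before open := (¬seen) ∧ open: ¬seen
Then branch requires ¬seen; else branch requires ((open ↔ ok) → (¬(seen ∨ open))) ∧ ((¬(open ↔ ok)) → (¬seen)).
Before the if: seen → (((open ↔ ok) → (¬(seen ∨ open))) ∧ ((¬(open ↔ ok)) → (¬seen)))
Before skip: seen → (((open ↔ ok) → (¬(seen ∨ open))) ∧ ((¬(open ↔ ok)) → (¬seen)))
Before assert ok → open: (ok → open) ∧ (seen → (((open ↔ ok) → (¬(seen ∨ open))) ∧ ((¬(open ↔ ok)) → (¬seen))))
Answer: WP = (ok → open) ∧ (seen → (((open ↔ ok) → (¬(seen ∨ open))) ∧ ((¬(open ↔ ok)) → (¬seen))))
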